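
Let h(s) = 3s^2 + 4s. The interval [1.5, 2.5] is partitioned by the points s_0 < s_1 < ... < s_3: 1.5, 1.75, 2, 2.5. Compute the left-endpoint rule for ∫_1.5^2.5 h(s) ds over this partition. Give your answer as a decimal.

17.234375

Subinterval widths: 0.25, 0.25, 0.5.
Left endpoints: 1.5, 1.75, 2.
h(1.5) = 12.75, h(1.75) = 16.1875, h(2) = 20.
Sum = Σ Δs_i · h(s_i).
Sum = 17.234375.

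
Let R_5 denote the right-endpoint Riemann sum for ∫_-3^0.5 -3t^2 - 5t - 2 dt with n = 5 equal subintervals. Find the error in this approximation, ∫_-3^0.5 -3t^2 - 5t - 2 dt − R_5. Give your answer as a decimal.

-2.205

Exact integral: ∫_-3^0.5 f(t) dt = -12.25.
R_5 = -10.045.
Error = -12.25 − (-10.045) = -2.205.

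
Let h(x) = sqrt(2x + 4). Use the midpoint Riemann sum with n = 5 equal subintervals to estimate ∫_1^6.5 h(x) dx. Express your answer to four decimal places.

Δx = (6.5 − 1)/5 = 1.1.
Midpoints: 1.55, 2.65, 3.75, 4.85, 5.95.
h(1.55) ≈ 2.6646, h(2.65) ≈ 3.0496, h(3.75) ≈ 3.3912, h(4.85) ≈ 3.7014, h(5.95) ≈ 3.9875.
Sum = Δx · [h(1.55) + h(2.65) + h(3.75) + h(4.85) + h(5.95)].
Sum ≈ 18.4736.

18.4736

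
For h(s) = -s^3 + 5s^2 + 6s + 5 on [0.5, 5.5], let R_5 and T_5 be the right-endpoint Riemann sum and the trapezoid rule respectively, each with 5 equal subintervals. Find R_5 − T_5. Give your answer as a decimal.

6.875

R_5 = 166.875.
T_5 = 160.
R_5 − T_5 = 6.875.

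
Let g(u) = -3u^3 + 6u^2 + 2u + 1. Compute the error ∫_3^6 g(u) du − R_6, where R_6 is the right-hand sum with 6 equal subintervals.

104.0625

Exact integral: ∫_3^6 g(u) du = -503.25.
R_6 = -607.3125.
Error = -503.25 − (-607.3125) = 104.0625.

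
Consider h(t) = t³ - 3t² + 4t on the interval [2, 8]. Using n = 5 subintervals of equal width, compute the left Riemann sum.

Δt = (8 − 2)/5 = 1.2.
Left endpoints: 2, 3.2, 4.4, 5.6, 6.8.
h(2) = 4, h(3.2) = 14.848, h(4.4) = 44.704, h(5.6) = 103.936, h(6.8) = 202.912.
Sum = Δt · [h(2) + h(3.2) + h(4.4) + h(5.6) + h(6.8)].
Sum = 444.48.

444.48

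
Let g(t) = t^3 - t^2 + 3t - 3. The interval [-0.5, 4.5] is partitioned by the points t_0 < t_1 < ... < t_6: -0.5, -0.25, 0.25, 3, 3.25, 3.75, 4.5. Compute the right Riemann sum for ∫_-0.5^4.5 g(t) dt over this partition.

Subinterval widths: 0.25, 0.5, 2.75, 0.25, 0.5, 0.75.
Right endpoints: -0.25, 0.25, 3, 3.25, 3.75, 4.5.
g(-0.25) = -3.828125, g(0.25) = -2.296875, g(3) = 24, g(3.25) = 30.515625, g(3.75) = 46.921875, g(4.5) = 81.375.
Sum = Σ Δt_i · g(t_i).
Sum = 156.015625.

156.015625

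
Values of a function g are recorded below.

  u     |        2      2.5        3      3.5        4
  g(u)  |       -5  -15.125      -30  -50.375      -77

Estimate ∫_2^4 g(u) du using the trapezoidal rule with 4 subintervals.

Δu = 0.5.
T_4 = (0.5/2)·[(-5) + 2·(-15.125) + 2·(-30) + 2·(-50.375) + (-77)] = -68.25.

-68.25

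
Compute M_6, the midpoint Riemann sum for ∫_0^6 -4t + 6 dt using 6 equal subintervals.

Δt = (6 − 0)/6 = 1.
Midpoints: 0.5, 1.5, 2.5, 3.5, 4.5, 5.5.
f(0.5) = 4, f(1.5) = 0, f(2.5) = -4, f(3.5) = -8, f(4.5) = -12, f(5.5) = -16.
Sum = Δt · [f(0.5) + f(1.5) + f(2.5) + ...].
Sum = -36.

-36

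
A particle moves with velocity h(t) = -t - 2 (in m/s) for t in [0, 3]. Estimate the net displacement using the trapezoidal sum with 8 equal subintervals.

-10.5

Δt = (3 − 0)/8 = 0.375.
h(0) = -2, h(0.375) = -2.375, h(0.75) = -2.75, h(1.125) = -3.125, h(1.5) = -3.5, h(1.875) = -3.875, h(2.25) = -4.25, h(2.625) = -4.625, h(3) = -5.
T_8 = (Δt/2)·[h(t_0) + 2h(t_1) + ... + 2h(t_{7}) + h(t_8)].
Sum = -10.5.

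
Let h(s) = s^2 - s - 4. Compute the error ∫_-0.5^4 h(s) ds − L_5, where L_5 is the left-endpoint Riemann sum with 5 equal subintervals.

4.455

Exact integral: ∫_-0.5^4 h(s) ds = -4.5.
L_5 = -8.955.
Error = -4.5 − (-8.955) = 4.455.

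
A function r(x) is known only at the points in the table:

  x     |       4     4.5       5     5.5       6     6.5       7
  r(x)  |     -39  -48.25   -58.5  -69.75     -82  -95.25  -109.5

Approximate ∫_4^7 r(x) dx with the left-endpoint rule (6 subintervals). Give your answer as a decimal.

-196.375

Δx = 0.5.
Sum = 0.5·[(-39) + (-48.25) + (-58.5) + (-69.75) + (-82) + (-95.25)] = -196.375.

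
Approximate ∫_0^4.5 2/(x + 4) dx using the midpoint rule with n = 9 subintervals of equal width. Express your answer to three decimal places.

Δx = (4.5 − 0)/9 = 0.5.
Midpoints: 0.25, 0.75, 1.25, 1.75, 2.25, 2.75, 3.25, 3.75, 4.25.
f(0.25) = 8/17, f(0.75) = 8/19, f(1.25) = 8/21, f(1.75) = 8/23, f(2.25) = 0.32, f(2.75) = 8/27, f(3.25) = 8/29, f(3.75) = 8/31, f(4.25) = 8/33.
Sum = Δx · [f(0.25) + f(0.75) + f(1.25) + ...].
Sum ≈ 1.507.

1.507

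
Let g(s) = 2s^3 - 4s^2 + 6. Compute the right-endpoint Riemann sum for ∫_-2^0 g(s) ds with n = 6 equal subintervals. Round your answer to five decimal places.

Δs = (0 − (-2))/6 = 1/3.
Right endpoints: -5/3, -4/3, -1, -2/3, -1/3, 0.
g(-5/3) = -388/27, g(-4/3) = -158/27, g(-1) = 0, g(-2/3) = 98/27, g(-1/3) = 148/27, g(0) = 6.
Sum = Δs · [g(-5/3) + g(-4/3) + g(-1) + ...].
Sum ≈ -1.70370.

-1.70370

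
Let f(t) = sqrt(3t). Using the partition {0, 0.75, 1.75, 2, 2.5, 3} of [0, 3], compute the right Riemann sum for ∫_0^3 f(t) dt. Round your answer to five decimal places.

6.89797

Subinterval widths: 0.75, 1, 0.25, 0.5, 0.5.
Right endpoints: 0.75, 1.75, 2, 2.5, 3.
f(0.75) ≈ 1.50000, f(1.75) ≈ 2.29129, f(2) ≈ 2.44949, f(2.5) ≈ 2.73861, f(3) ≈ 3.00000.
Sum = Σ Δt_i · f(t_i).
Sum ≈ 6.89797.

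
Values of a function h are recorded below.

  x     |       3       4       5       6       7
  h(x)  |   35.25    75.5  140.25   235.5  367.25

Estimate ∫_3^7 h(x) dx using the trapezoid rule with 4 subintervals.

652.5

Δx = 1.
T_4 = (1/2)·[35.25 + 2·75.5 + 2·140.25 + 2·235.5 + 367.25] = 652.5.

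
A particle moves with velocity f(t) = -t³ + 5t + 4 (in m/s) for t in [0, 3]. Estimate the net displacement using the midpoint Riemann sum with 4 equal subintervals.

Δt = (3 − 0)/4 = 0.75.
Midpoints: 0.375, 1.125, 1.875, 2.625.
f(0.375) = 2981/512, f(1.125) = 4199/512, f(1.875) = 3473/512, f(2.625) = -493/512.
Sum = Δt · [f(0.375) + f(1.125) + f(1.875) + f(2.625)].
Sum = 14.8828125.

14.8828125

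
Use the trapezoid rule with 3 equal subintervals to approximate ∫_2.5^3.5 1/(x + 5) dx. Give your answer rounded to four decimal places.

Δx = (3.5 − 2.5)/3 = 1/3.
f(2.5) = 2/15, f(17/6) = 6/47, f(19/6) = 6/49, f(3.5) = 2/17.
T_3 = (Δx/2)·[f(x_0) + 2f(x_1) + 2f(x_2) + f(x_3)].
Sum ≈ 0.1252.

0.1252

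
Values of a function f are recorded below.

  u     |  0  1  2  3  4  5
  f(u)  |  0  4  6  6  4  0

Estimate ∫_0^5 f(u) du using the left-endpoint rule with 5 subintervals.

20

Δu = 1.
Sum = 1·[0 + 4 + 6 + 6 + 4] = 20.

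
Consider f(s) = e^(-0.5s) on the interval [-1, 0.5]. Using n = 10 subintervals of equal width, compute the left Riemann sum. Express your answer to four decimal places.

Δs = (0.5 − (-1))/10 = 0.15.
Left endpoints: -1, -0.85, -0.7, -0.55, -0.4, -0.25, -0.1, 0.05, 0.2, 0.35.
f(-1) ≈ 1.6487, f(-0.85) ≈ 1.5296, f(-0.7) ≈ 1.4191, f(-0.55) ≈ 1.3165, f(-0.4) ≈ 1.2214, f(-0.25) ≈ 1.1331, f(-0.1) ≈ 1.0513, f(0.05) ≈ 0.9753, f(0.2) ≈ 0.9048, f(0.35) ≈ 0.8395.
Sum = Δs · [f(-1) + f(-0.85) + f(-0.7) + ...].
Sum ≈ 1.8059.

1.8059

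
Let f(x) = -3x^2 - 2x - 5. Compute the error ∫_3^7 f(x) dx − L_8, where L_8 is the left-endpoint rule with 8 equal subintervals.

Exact integral: ∫_3^7 f(x) dx = -376.
L_8 = -344.5.
Error = -376 − (-344.5) = -31.5.

-31.5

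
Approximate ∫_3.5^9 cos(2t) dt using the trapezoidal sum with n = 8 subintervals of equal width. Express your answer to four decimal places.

Δt = (9 − 3.5)/8 = 0.6875.
f(3.5) ≈ 0.7539, f(4.1875) ≈ -0.4978, f(4.875) ≈ -0.9476, f(5.5625) ≈ 0.1291, f(6.25) ≈ 0.9978, f(6.9375) ≈ 0.2592, f(7.625) ≈ -0.8970, f(8.3125) ≈ -0.6082, f(9) ≈ 0.6603.
T_8 = (Δt/2)·[f(t_0) + 2f(t_1) + ... + 2f(t_{7}) + f(t_8)].
Sum ≈ -0.5894.

-0.5894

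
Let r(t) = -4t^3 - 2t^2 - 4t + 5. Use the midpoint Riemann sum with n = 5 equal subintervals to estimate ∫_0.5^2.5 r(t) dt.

-50.8

Δt = (2.5 − 0.5)/5 = 0.4.
Midpoints: 0.7, 1.1, 1.5, 1.9, 2.3.
r(0.7) = -0.152, r(1.1) = -7.144, r(1.5) = -19, r(1.9) = -37.256, r(2.3) = -63.448.
Sum = Δt · [r(0.7) + r(1.1) + r(1.5) + r(1.9) + r(2.3)].
Sum = -50.8.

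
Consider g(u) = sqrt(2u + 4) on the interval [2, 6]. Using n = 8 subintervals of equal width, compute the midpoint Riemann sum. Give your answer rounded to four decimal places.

13.7919

Δu = (6 − 2)/8 = 0.5.
Midpoints: 2.25, 2.75, 3.25, 3.75, 4.25, 4.75, 5.25, 5.75.
g(2.25) ≈ 2.9155, g(2.75) ≈ 3.0822, g(3.25) ≈ 3.2404, g(3.75) ≈ 3.3912, g(4.25) ≈ 3.5355, g(4.75) ≈ 3.6742, g(5.25) ≈ 3.8079, g(5.75) ≈ 3.9370.
Sum = Δu · [g(2.25) + g(2.75) + g(3.25) + ...].
Sum ≈ 13.7919.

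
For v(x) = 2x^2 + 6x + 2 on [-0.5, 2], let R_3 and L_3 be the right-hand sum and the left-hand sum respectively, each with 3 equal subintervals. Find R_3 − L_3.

18.75

R_3 ≈ 31.62037.
L_3 ≈ 12.87037.
R_3 − L_3 = 18.75.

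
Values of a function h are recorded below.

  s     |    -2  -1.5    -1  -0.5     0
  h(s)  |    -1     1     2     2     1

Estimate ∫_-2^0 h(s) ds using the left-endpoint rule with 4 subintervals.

2

Δs = 0.5.
Sum = 0.5·[(-1) + 1 + 2 + 2] = 2.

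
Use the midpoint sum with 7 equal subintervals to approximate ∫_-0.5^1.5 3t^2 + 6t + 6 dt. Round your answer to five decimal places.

Δt = (1.5 − (-0.5))/7 = 2/7.
Midpoints: -5/14, -1/14, 3/14, 0.5, 11/14, 15/14, 19/14.
f(-5/14) = 831/196, f(-1/14) = 1095/196, f(3/14) = 1455/196, f(0.5) = 9.75, f(11/14) = 2463/196, f(15/14) = 3111/196, f(19/14) = 3855/196.
Sum = Δt · [f(-5/14) + f(-1/14) + f(3/14) + ...].
Sum ≈ 21.45918.

21.45918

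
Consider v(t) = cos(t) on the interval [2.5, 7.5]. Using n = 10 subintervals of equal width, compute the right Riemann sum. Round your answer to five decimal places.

Δt = (7.5 − 2.5)/10 = 0.5.
Right endpoints: 3, 3.5, 4, 4.5, 5, 5.5, 6, 6.5, 7, 7.5.
v(3) ≈ -0.98999, v(3.5) ≈ -0.93646, v(4) ≈ -0.65364, v(4.5) ≈ -0.21080, v(5) ≈ 0.28366, v(5.5) ≈ 0.70867, v(6) ≈ 0.96017, v(6.5) ≈ 0.97659, v(7) ≈ 0.75390, v(7.5) ≈ 0.34664.
Sum = Δt · [v(3) + v(3.5) + v(4) + ...].
Sum ≈ 0.61937.

0.61937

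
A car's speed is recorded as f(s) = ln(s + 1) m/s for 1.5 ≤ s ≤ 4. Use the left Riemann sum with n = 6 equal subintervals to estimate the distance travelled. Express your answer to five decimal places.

Δs = (4 − 1.5)/6 = 5/12.
Left endpoints: 1.5, 23/12, 7/3, 2.75, 19/6, 43/12.
f(1.5) ≈ 0.91629, f(23/12) ≈ 1.07044, f(7/3) ≈ 1.20397, f(2.75) ≈ 1.32176, f(19/6) ≈ 1.42712, f(43/12) ≈ 1.52243.
Sum = Δs · [f(1.5) + f(23/12) + f(7/3) + ...].
Sum ≈ 3.10917.

3.10917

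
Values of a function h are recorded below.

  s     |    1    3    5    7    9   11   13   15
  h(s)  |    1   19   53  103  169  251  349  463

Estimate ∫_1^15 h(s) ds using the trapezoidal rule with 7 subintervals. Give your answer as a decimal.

Δs = 2.
T_7 = (2/2)·[1 + 2·19 + 2·53 + 2·103 + 2·169 + 2·251 + 2·349 + 463] = 2352.

2352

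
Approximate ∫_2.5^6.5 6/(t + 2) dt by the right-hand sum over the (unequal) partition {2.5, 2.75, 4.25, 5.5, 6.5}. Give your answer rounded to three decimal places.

3.462

Subinterval widths: 0.25, 1.5, 1.25, 1.
Right endpoints: 2.75, 4.25, 5.5, 6.5.
f(2.75) = 24/19, f(4.25) = 0.96, f(5.5) = 0.8, f(6.5) = 12/17.
Sum = Σ Δt_i · f(t_i).
Sum ≈ 3.462.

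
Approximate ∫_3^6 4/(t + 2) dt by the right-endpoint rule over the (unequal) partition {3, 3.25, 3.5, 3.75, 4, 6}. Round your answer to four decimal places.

1.7129

Subinterval widths: 0.25, 0.25, 0.25, 0.25, 2.
Right endpoints: 3.25, 3.5, 3.75, 4, 6.
f(3.25) = 16/21, f(3.5) = 8/11, f(3.75) = 16/23, f(4) = 2/3, f(6) = 0.5.
Sum = Σ Δt_i · f(t_i).
Sum ≈ 1.7129.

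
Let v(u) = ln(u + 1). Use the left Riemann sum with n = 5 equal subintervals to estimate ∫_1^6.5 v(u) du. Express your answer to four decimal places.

7.4620

Δu = (6.5 − 1)/5 = 1.1.
Left endpoints: 1, 2.1, 3.2, 4.3, 5.4.
v(1) ≈ 0.6931, v(2.1) ≈ 1.1314, v(3.2) ≈ 1.4351, v(4.3) ≈ 1.6677, v(5.4) ≈ 1.8563.
Sum = Δu · [v(1) + v(2.1) + v(3.2) + v(4.3) + v(5.4)].
Sum ≈ 7.4620.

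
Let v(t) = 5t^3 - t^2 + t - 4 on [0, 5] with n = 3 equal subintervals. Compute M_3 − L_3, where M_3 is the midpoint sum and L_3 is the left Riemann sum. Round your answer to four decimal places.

M_3 ≈ 689.837963.
L_3 ≈ 312.407407.
M_3 − L_3 ≈ 377.4306.

377.4306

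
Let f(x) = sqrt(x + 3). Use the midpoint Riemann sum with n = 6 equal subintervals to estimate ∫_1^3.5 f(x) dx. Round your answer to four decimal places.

5.7149

Δx = (3.5 − 1)/6 = 5/12.
Midpoints: 29/24, 1.625, 49/24, 59/24, 2.875, 79/24.
f(29/24) ≈ 2.0514, f(1.625) ≈ 2.1506, f(49/24) ≈ 2.2454, f(59/24) ≈ 2.3363, f(2.875) ≈ 2.4238, f(79/24) ≈ 2.5083.
Sum = Δx · [f(29/24) + f(1.625) + f(49/24) + ...].
Sum ≈ 5.7149.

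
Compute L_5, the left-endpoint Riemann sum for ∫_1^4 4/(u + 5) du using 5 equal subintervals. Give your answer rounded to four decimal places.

1.6904

Δu = (4 − 1)/5 = 0.6.
Left endpoints: 1, 1.6, 2.2, 2.8, 3.4.
f(1) = 2/3, f(1.6) = 20/33, f(2.2) = 5/9, f(2.8) = 20/39, f(3.4) = 10/21.
Sum = Δu · [f(1) + f(1.6) + f(2.2) + f(2.8) + f(3.4)].
Sum ≈ 1.6904.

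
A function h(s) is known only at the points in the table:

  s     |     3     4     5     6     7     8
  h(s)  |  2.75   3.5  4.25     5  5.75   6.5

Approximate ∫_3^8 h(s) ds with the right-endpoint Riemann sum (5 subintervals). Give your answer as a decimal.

Δs = 1.
Sum = 1·[3.5 + 4.25 + 5 + 5.75 + 6.5] = 25.

25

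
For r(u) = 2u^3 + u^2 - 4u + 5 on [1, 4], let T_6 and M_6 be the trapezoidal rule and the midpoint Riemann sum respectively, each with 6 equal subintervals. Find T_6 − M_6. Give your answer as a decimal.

3

T_6 = 135.5.
M_6 = 132.5.
T_6 − M_6 = 3.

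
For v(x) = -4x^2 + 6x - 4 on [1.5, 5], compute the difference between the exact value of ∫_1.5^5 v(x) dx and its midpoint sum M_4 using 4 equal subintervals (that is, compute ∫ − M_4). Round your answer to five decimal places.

Exact integral: ∫_1.5^5 v(x) dx ≈ -107.9166667.
M_4 = -107.0234375.
Error ≈ -107.9166667 − (-107.0234375) ≈ -0.89323.

-0.89323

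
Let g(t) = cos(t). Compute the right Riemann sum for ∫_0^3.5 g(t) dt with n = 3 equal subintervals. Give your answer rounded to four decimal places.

Δt = (3.5 − 0)/3 = 7/6.
Right endpoints: 7/6, 7/3, 3.5.
g(7/6) ≈ 0.3932, g(7/3) ≈ -0.6908, g(3.5) ≈ -0.9365.
Sum = Δt · [g(7/6) + g(7/3) + g(3.5)].
Sum ≈ -1.4397.

-1.4397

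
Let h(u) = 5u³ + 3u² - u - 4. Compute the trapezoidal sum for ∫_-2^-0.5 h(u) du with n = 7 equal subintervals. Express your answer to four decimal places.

Δu = (-0.5 − (-2))/7 = 3/14.
h(-2) = -30, h(-25/14) = -57951/2744, h(-11/7) = -4947/343, h(-19/14) = -26385/2744, h(-8/7) = -2196/343, h(-13/14) = -12315/2744, h(-5/7) = -1227/343, h(-0.5) = -3.375.
T_7 = (Δu/2)·[h(u_0) + 2h(u_1) + ... + 2h(u_{6}) + h(u_7)].
Sum ≈ -16.3527.

-16.3527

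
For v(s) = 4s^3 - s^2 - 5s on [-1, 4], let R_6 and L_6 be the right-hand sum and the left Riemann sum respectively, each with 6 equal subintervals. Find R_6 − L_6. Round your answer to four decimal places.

183.3333

R_6 ≈ 297.337963.
L_6 ≈ 114.004630.
R_6 − L_6 ≈ 183.3333.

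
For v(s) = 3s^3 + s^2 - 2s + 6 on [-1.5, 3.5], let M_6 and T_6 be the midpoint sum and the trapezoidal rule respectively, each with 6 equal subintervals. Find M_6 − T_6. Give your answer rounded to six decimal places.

-8.680556

M_6 ≈ 141.27314815.
T_6 ≈ 149.95370370.
M_6 − T_6 ≈ -8.680556.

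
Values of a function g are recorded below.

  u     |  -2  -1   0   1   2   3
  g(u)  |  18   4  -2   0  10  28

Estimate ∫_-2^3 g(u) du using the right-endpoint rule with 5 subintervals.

40

Δu = 1.
Sum = 1·[4 + (-2) + 0 + 10 + 28] = 40.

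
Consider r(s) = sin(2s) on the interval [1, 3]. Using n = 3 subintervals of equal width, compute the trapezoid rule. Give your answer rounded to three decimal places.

Δs = (3 − 1)/3 = 2/3.
r(1) ≈ 0.909, r(5/3) ≈ -0.191, r(7/3) ≈ -0.999, r(3) ≈ -0.279.
T_3 = (Δs/2)·[r(s_0) + 2r(s_1) + 2r(s_2) + r(s_3)].
Sum ≈ -0.583.

-0.583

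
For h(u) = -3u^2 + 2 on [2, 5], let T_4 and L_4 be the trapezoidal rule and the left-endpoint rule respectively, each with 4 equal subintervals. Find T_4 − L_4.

T_4 = -111.84375.
L_4 = -88.21875.
T_4 − L_4 = -23.625.

-23.625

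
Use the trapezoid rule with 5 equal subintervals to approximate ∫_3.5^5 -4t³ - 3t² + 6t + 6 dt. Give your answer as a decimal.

-511.0275

Δt = (5 − 3.5)/5 = 0.3.
f(3.5) = -181.25, f(3.8) = -234.008, f(4.1) = -295.514, f(4.4) = -366.416, f(4.7) = -447.362, f(5) = -539.
T_5 = (Δt/2)·[f(t_0) + 2f(t_1) + ... + 2f(t_{4}) + f(t_5)].
Sum = -511.0275.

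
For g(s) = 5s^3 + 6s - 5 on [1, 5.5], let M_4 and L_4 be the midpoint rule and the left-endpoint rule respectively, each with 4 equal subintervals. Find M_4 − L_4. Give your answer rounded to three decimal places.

410.893

M_4 ≈ 1184.69092.
L_4 ≈ 773.79785.
M_4 − L_4 ≈ 410.893.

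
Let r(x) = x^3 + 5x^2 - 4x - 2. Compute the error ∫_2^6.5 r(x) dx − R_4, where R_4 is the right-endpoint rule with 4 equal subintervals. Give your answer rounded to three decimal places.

Exact integral: ∫_2^6.5 r(x) dx = 801.140625.
R_4 ≈ 1065.41895.
Error ≈ 801.140625 − 1065.41895 ≈ -264.278.

-264.278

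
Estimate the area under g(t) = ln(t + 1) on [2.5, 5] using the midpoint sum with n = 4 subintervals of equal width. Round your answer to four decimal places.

Δt = (5 − 2.5)/4 = 0.625.
Midpoints: 2.8125, 3.4375, 4.0625, 4.6875.
g(2.8125) ≈ 1.3383, g(3.4375) ≈ 1.4901, g(4.0625) ≈ 1.6219, g(4.6875) ≈ 1.7383.
Sum = Δt · [g(2.8125) + g(3.4375) + g(4.0625) + g(4.6875)].
Sum ≈ 3.8678.

3.8678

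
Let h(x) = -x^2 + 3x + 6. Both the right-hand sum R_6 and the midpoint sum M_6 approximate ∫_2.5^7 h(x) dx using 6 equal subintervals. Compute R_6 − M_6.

R_6 = -29.390625.
M_6 = -17.7890625.
R_6 − M_6 = -11.6015625.

-11.6015625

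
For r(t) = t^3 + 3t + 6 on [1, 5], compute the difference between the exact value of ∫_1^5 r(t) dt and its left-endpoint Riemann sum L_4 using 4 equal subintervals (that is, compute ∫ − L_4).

62

Exact integral: ∫_1^5 r(t) dt = 216.
L_4 = 154.
Error = 216 − 154 = 62.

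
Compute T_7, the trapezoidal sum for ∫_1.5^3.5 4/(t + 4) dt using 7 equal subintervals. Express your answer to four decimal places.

1.2410

Δt = (3.5 − 1.5)/7 = 2/7.
f(1.5) = 8/11, f(25/14) = 56/81, f(29/14) = 56/85, f(33/14) = 56/89, f(37/14) = 56/93, f(41/14) = 56/97, f(45/14) = 56/101, f(3.5) = 8/15.
T_7 = (Δt/2)·[f(t_0) + 2f(t_1) + ... + 2f(t_{6}) + f(t_7)].
Sum ≈ 1.2410.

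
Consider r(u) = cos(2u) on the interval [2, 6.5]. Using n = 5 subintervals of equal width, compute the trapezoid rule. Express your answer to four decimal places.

0.4203

Δu = (6.5 − 2)/5 = 0.9.
r(2) ≈ -0.6536, r(2.9) ≈ 0.8855, r(3.8) ≈ 0.2513, r(4.7) ≈ -0.9997, r(5.6) ≈ 0.2030, r(6.5) ≈ 0.9074.
T_5 = (Δu/2)·[r(u_0) + 2r(u_1) + ... + 2r(u_{4}) + r(u_5)].
Sum ≈ 0.4203.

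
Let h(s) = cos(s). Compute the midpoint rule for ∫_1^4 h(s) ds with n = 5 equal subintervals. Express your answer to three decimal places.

-1.623

Δs = (4 − 1)/5 = 0.6.
Midpoints: 1.3, 1.9, 2.5, 3.1, 3.7.
h(1.3) ≈ 0.267, h(1.9) ≈ -0.323, h(2.5) ≈ -0.801, h(3.1) ≈ -0.999, h(3.7) ≈ -0.848.
Sum = Δs · [h(1.3) + h(1.9) + h(2.5) + h(3.1) + h(3.7)].
Sum ≈ -1.623.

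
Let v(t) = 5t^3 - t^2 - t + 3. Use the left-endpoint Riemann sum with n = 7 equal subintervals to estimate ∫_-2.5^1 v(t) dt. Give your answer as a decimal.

Δt = (1 − (-2.5))/7 = 0.5.
Left endpoints: -2.5, -2, -1.5, -1, -0.5, 0, 0.5.
v(-2.5) = -78.875, v(-2) = -39, v(-1.5) = -14.625, v(-1) = -2, v(-0.5) = 2.625, v(0) = 3, v(0.5) = 2.875.
Sum = Δt · [v(-2.5) + v(-2) + v(-1.5) + ...].
Sum = -63.

-63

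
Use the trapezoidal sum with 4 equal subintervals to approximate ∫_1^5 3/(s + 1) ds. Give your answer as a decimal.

3.35

Δs = (5 − 1)/4 = 1.
f(1) = 1.5, f(2) = 1, f(3) = 0.75, f(4) = 0.6, f(5) = 0.5.
T_4 = (Δs/2)·[f(s_0) + 2f(s_1) + 2f(s_2) + 2f(s_3) + f(s_4)].
Sum = 3.35.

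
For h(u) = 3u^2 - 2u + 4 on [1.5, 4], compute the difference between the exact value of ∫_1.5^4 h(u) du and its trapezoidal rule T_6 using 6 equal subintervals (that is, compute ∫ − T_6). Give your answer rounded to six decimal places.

-0.217014

Exact integral: ∫_1.5^4 h(u) du = 56.875.
T_6 ≈ 57.09201389.
Error ≈ 56.875 − 57.09201389 ≈ -0.217014.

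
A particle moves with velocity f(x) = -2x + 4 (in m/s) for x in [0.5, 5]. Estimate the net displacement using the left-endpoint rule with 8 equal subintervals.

Δx = (5 − 0.5)/8 = 0.5625.
Left endpoints: 0.5, 1.0625, 1.625, 2.1875, 2.75, 3.3125, 3.875, 4.4375.
f(0.5) = 3, f(1.0625) = 1.875, f(1.625) = 0.75, f(2.1875) = -0.375, f(2.75) = -1.5, f(3.3125) = -2.625, f(3.875) = -3.75, f(4.4375) = -4.875.
Sum = Δx · [f(0.5) + f(1.0625) + f(1.625) + ...].
Sum = -4.21875.

-4.21875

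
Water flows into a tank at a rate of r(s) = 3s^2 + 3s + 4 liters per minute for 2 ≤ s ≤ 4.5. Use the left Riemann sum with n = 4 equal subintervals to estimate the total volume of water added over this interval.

100.41015625

Δs = (4.5 − 2)/4 = 0.625.
Left endpoints: 2, 2.625, 3.25, 3.875.
r(2) = 22, r(2.625) = 32.546875, r(3.25) = 45.4375, r(3.875) = 60.671875.
Sum = Δs · [r(2) + r(2.625) + r(3.25) + r(3.875)].
Sum = 100.41015625.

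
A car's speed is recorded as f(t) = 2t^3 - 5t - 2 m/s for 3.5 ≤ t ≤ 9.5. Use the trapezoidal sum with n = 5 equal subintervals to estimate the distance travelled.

3846.66

Δt = (9.5 − 3.5)/5 = 1.2.
f(3.5) = 66.25, f(4.7) = 182.146, f(5.9) = 379.258, f(7.1) = 678.322, f(8.3) = 1100.074, f(9.5) = 1665.25.
T_5 = (Δt/2)·[f(t_0) + 2f(t_1) + ... + 2f(t_{4}) + f(t_5)].
Sum = 3846.66.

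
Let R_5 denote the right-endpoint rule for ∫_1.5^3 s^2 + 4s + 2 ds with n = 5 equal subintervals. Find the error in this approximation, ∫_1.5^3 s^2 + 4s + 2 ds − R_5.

Exact integral: ∫_1.5^3 f(s) ds = 24.375.
R_5 = 26.31.
Error = 24.375 − 26.31 = -1.935.

-1.935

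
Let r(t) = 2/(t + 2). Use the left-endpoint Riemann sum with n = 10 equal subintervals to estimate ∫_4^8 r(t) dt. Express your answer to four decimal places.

Δt = (8 − 4)/10 = 0.4.
Left endpoints: 4, 4.4, 4.8, 5.2, 5.6, 6, 6.4, 6.8, 7.2, 7.6.
r(4) = 1/3, r(4.4) = 0.3125, r(4.8) = 5/17, r(5.2) = 5/18, r(5.6) = 5/19, r(6) = 0.25, r(6.4) = 5/21, r(6.8) = 5/22, r(7.2) = 5/23, r(7.6) = 5/24.
Sum = Δt · [r(4) + r(4.4) + r(4.8) + ...].
Sum ≈ 1.0488.

1.0488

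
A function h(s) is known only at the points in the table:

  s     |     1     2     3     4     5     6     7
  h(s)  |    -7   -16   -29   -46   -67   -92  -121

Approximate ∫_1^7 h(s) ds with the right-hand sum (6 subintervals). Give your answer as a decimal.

-371

Δs = 1.
Sum = 1·[(-16) + (-29) + (-46) + (-67) + (-92) + (-121)] = -371.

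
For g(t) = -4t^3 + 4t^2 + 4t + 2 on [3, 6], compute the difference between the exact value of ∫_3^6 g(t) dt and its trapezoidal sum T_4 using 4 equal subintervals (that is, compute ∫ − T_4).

Exact integral: ∫_3^6 g(t) dt = -903.
T_4 = -917.0625.
Error = -903 − (-917.0625) = 14.0625.

14.0625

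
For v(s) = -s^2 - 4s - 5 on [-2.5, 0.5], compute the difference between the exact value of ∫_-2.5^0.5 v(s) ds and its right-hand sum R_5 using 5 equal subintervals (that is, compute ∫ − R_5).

1.98

Exact integral: ∫_-2.5^0.5 v(s) ds = -8.25.
R_5 = -10.23.
Error = -8.25 − (-10.23) = 1.98.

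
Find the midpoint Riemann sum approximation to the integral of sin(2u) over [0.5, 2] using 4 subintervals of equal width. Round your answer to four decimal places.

Δu = (2 − 0.5)/4 = 0.375.
Midpoints: 0.6875, 1.0625, 1.4375, 1.8125.
f(0.6875) ≈ 0.9809, f(1.0625) ≈ 0.8503, f(1.4375) ≈ 0.2634, f(1.8125) ≈ -0.4648.
Sum = Δu · [f(0.6875) + f(1.0625) + f(1.4375) + f(1.8125)].
Sum ≈ 0.6112.

0.6112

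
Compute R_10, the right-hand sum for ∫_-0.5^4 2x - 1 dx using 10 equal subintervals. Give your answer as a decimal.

13.275

Δx = (4 − (-0.5))/10 = 0.45.
Right endpoints: -0.05, 0.4, 0.85, 1.3, 1.75, 2.2, 2.65, 3.1, 3.55, 4.
f(-0.05) = -1.1, f(0.4) = -0.2, f(0.85) = 0.7, f(1.3) = 1.6, f(1.75) = 2.5, f(2.2) = 3.4, f(2.65) = 4.3, f(3.1) = 5.2, f(3.55) = 6.1, f(4) = 7.
Sum = Δx · [f(-0.05) + f(0.4) + f(0.85) + ...].
Sum = 13.275.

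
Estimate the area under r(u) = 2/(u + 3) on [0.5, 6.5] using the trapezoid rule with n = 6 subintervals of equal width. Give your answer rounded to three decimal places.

2.009

Δu = (6.5 − 0.5)/6 = 1.
r(0.5) = 4/7, r(1.5) = 4/9, r(2.5) = 4/11, r(3.5) = 4/13, r(4.5) = 4/15, r(5.5) = 4/17, r(6.5) = 4/19.
T_6 = (Δu/2)·[r(u_0) + 2r(u_1) + ... + 2r(u_{5}) + r(u_6)].
Sum ≈ 2.009.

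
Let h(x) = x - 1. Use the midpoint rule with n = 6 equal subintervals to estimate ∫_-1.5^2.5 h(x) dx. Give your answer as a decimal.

-2

Δx = (2.5 − (-1.5))/6 = 2/3.
Midpoints: -7/6, -0.5, 1/6, 5/6, 1.5, 13/6.
h(-7/6) = -13/6, h(-0.5) = -1.5, h(1/6) = -5/6, h(5/6) = -1/6, h(1.5) = 0.5, h(13/6) = 7/6.
Sum = Δx · [h(-7/6) + h(-0.5) + h(1/6) + ...].
Sum = -2.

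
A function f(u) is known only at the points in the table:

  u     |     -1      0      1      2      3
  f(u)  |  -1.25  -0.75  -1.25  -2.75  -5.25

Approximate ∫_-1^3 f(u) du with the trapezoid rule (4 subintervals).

Δu = 1.
T_4 = (1/2)·[(-1.25) + 2·(-0.75) + 2·(-1.25) + 2·(-2.75) + (-5.25)] = -8.

-8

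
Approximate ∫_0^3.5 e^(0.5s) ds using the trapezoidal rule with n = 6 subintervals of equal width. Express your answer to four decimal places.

9.5765

Δs = (3.5 − 0)/6 = 7/12.
f(0) ≈ 1.0000, f(7/12) ≈ 1.3387, f(7/6) ≈ 1.7920, f(1.75) ≈ 2.3989, f(7/3) ≈ 3.2113, f(35/12) ≈ 4.2988, f(3.5) ≈ 5.7546.
T_6 = (Δs/2)·[f(s_0) + 2f(s_1) + ... + 2f(s_{5}) + f(s_6)].
Sum ≈ 9.5765.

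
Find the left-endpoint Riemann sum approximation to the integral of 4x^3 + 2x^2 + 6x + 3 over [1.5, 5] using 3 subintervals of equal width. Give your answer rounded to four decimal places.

Δx = (5 − 1.5)/3 = 7/6.
Left endpoints: 1.5, 8/3, 23/6.
f(1.5) = 30, f(8/3) = 2945/27, f(23/6) = 7579/27.
Sum = Δx · [f(1.5) + f(8/3) + f(23/6)].
Sum ≈ 489.7407.

489.7407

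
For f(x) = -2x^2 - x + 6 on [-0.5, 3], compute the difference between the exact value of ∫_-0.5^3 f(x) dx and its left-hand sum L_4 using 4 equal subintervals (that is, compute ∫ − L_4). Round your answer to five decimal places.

-8.29427

Exact integral: ∫_-0.5^3 f(x) dx ≈ -1.4583333.
L_4 = 6.8359375.
Error ≈ -1.4583333 − 6.8359375 ≈ -8.29427.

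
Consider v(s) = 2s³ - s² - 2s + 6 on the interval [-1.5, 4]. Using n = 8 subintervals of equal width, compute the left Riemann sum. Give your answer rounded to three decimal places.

87.264

Δs = (4 − (-1.5))/8 = 0.6875.
Left endpoints: -1.5, -0.8125, -0.125, 0.5625, 1.25, 1.9375, 2.625, 3.3125.
v(-1.5) = 0, v(-0.8125) = 12067/2048, v(-0.125) = 6.23046875, v(0.5625) = 10065/2048, v(1.25) = 5.84375, v(1.9375) = 26455/2048, v(2.625) = 30.03515625, v(3.3125) = 125125/2048.
Sum = Δs · [v(-1.5) + v(-0.8125) + v(-0.125) + ...].
Sum ≈ 87.264.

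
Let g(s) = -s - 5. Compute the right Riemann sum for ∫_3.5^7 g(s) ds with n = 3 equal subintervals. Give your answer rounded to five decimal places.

Δs = (7 − 3.5)/3 = 7/6.
Right endpoints: 14/3, 35/6, 7.
g(14/3) = -29/3, g(35/6) = -65/6, g(7) = -12.
Sum = Δs · [g(14/3) + g(35/6) + g(7)].
Sum ≈ -37.91667.

-37.91667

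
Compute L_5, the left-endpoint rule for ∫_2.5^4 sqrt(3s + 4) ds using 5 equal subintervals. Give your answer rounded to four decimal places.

Δs = (4 − 2.5)/5 = 0.3.
Left endpoints: 2.5, 2.8, 3.1, 3.4, 3.7.
f(2.5) ≈ 3.3912, f(2.8) ≈ 3.5214, f(3.1) ≈ 3.6469, f(3.4) ≈ 3.7683, f(3.7) ≈ 3.8859.
Sum = Δs · [f(2.5) + f(2.8) + f(3.1) + f(3.4) + f(3.7)].
Sum ≈ 5.4641.

5.4641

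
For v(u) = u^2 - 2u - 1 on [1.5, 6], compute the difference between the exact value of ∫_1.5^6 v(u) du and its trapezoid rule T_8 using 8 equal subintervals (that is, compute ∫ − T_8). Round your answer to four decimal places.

Exact integral: ∫_1.5^6 v(u) du = 32.625.
T_8 ≈ 32.862305.
Error ≈ 32.625 − 32.862305 ≈ -0.2373.

-0.2373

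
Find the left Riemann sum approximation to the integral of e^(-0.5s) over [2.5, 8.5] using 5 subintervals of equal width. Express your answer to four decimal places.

Δs = (8.5 − 2.5)/5 = 1.2.
Left endpoints: 2.5, 3.7, 4.9, 6.1, 7.3.
f(2.5) ≈ 0.2865, f(3.7) ≈ 0.1572, f(4.9) ≈ 0.0863, f(6.1) ≈ 0.0474, f(7.3) ≈ 0.0260.
Sum = Δs · [f(2.5) + f(3.7) + f(4.9) + f(6.1) + f(7.3)].
Sum ≈ 0.7241.

0.7241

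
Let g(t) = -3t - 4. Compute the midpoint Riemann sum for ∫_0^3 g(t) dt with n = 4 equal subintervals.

Δt = (3 − 0)/4 = 0.75.
Midpoints: 0.375, 1.125, 1.875, 2.625.
g(0.375) = -5.125, g(1.125) = -7.375, g(1.875) = -9.625, g(2.625) = -11.875.
Sum = Δt · [g(0.375) + g(1.125) + g(1.875) + g(2.625)].
Sum = -25.5.

-25.5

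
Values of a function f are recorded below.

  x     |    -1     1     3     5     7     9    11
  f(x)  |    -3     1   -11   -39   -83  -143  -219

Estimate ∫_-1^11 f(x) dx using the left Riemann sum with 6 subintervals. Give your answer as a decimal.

-556

Δx = 2.
Sum = 2·[(-3) + 1 + (-11) + (-39) + (-83) + (-143)] = -556.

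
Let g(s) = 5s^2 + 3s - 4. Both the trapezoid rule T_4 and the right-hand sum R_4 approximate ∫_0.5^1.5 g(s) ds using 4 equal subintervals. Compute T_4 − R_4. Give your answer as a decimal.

-1.625

T_4 = 4.46875.
R_4 = 6.09375.
T_4 − R_4 = -1.625.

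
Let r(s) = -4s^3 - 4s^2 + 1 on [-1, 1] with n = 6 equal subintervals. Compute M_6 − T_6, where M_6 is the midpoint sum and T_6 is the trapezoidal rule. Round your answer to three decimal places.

M_6 ≈ -0.59259.
T_6 ≈ -0.81481.
M_6 − T_6 ≈ 0.222.

0.222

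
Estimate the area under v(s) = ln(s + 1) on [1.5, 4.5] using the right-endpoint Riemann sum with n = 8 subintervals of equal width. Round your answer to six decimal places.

4.230670

Δs = (4.5 − 1.5)/8 = 0.375.
Right endpoints: 1.875, 2.25, 2.625, 3, 3.375, 3.75, 4.125, 4.5.
v(1.875) ≈ 1.056053, v(2.25) ≈ 1.178655, v(2.625) ≈ 1.287854, v(3) ≈ 1.386294, v(3.375) ≈ 1.475907, v(3.75) ≈ 1.558145, v(4.125) ≈ 1.634131, v(4.5) ≈ 1.704748.
Sum = Δs · [v(1.875) + v(2.25) + v(2.625) + ...].
Sum ≈ 4.230670.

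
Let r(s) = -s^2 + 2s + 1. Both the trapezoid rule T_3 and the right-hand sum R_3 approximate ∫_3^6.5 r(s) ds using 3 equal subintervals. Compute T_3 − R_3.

15.3125

T_3 ≈ -46.585648.
R_3 ≈ -61.898148.
T_3 − R_3 = 15.3125.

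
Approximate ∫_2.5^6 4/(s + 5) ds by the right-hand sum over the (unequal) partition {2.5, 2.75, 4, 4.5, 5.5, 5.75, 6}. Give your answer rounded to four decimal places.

Subinterval widths: 0.25, 1.25, 0.5, 1, 0.25, 0.25.
Right endpoints: 2.75, 4, 4.5, 5.5, 5.75, 6.
f(2.75) = 16/31, f(4) = 4/9, f(4.5) = 8/19, f(5.5) = 8/21, f(5.75) = 16/43, f(6) = 4/11.
Sum = Σ Δs_i · f(s_i).
Sum ≈ 1.4600.

1.4600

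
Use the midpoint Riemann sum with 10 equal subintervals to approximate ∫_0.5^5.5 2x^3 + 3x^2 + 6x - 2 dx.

701.5625

Δx = (5.5 − 0.5)/10 = 0.5.
Midpoints: 0.75, 1.25, 1.75, 2.25, 2.75, 3.25, 3.75, 4.25, 4.75, 5.25.
f(0.75) = 5.03125, f(1.25) = 14.09375, f(1.75) = 28.40625, f(2.25) = 49.46875, f(2.75) = 78.78125, f(3.25) = 117.84375, f(3.75) = 168.15625, f(4.25) = 231.21875, f(4.75) = 308.53125, f(5.25) = 401.59375.
Sum = Δx · [f(0.75) + f(1.25) + f(1.75) + ...].
Sum = 701.5625.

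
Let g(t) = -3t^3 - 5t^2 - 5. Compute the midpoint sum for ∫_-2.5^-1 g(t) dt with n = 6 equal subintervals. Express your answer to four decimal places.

Δt = (-1 − (-2.5))/6 = 0.25.
Midpoints: -2.375, -2.125, -1.875, -1.625, -1.375, -1.125.
g(-2.375) = 3577/512, g(-2.125) = 619/512, g(-1.875) = -1435/512, g(-1.625) = -2729/512, g(-1.375) = -3407/512, g(-1.125) = -3613/512.
Sum = Δt · [g(-2.375) + g(-2.125) + g(-1.875) + ...].
Sum ≈ -3.4121.

-3.4121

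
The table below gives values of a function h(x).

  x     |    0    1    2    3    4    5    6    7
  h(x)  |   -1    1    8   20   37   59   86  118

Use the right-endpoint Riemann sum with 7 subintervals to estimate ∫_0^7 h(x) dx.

Δx = 1.
Sum = 1·[1 + 8 + 20 + 37 + 59 + 86 + 118] = 329.

329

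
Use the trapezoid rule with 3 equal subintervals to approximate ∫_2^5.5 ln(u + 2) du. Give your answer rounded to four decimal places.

6.0534

Δu = (5.5 − 2)/3 = 7/6.
f(2) ≈ 1.3863, f(19/6) ≈ 1.6422, f(13/3) ≈ 1.8458, f(5.5) ≈ 2.0149.
T_3 = (Δu/2)·[f(u_0) + 2f(u_1) + 2f(u_2) + f(u_3)].
Sum ≈ 6.0534.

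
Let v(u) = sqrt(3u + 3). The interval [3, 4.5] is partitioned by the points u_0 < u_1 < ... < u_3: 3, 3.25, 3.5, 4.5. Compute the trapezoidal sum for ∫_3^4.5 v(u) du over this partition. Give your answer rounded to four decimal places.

Subinterval widths: 0.25, 0.25, 1.
v(3) ≈ 3.4641, v(3.25) ≈ 3.5707, v(3.5) ≈ 3.6742, v(4.5) ≈ 4.0620.
On each subinterval the trapezoid contributes (Δu_i/2)·[v(u_{i-1}) + v(u_i)].
Sum ≈ 5.6531.

5.6531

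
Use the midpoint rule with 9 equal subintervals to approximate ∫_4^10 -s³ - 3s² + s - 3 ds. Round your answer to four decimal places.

Δs = (10 − 4)/9 = 2/3.
Midpoints: 13/3, 5, 17/3, 19/3, 7, 23/3, 25/3, 9, 29/3.
f(13/3) = -3682/27, f(5) = -198, f(17/3) = -7442/27, f(19/3) = -10018/27, f(7) = -486, f(23/3) = -16802/27, f(25/3) = -21106/27, f(9) = -966, f(29/3) = -31778/27.
Sum = Δs · [f(13/3) + f(5) + f(17/3) + ...].
Sum ≈ -3342.6667.

-3342.6667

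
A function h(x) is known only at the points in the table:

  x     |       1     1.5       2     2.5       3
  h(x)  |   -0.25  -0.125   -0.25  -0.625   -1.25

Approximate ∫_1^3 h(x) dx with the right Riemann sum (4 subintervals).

-1.125

Δx = 0.5.
Sum = 0.5·[(-0.125) + (-0.25) + (-0.625) + (-1.25)] = -1.125.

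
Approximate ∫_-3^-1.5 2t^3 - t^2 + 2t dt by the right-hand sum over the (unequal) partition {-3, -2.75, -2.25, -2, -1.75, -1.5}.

Subinterval widths: 0.25, 0.5, 0.25, 0.25, 0.25.
Right endpoints: -2.75, -2.25, -2, -1.75, -1.5.
f(-2.75) = -54.65625, f(-2.25) = -32.34375, f(-2) = -24, f(-1.75) = -17.28125, f(-1.5) = -12.
Sum = Σ Δt_i · f(t_i).
Sum = -43.15625.

-43.15625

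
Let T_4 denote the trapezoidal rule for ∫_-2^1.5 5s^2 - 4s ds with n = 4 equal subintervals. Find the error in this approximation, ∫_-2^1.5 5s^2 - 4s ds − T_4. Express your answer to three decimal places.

Exact integral: ∫_-2^1.5 f(s) ds ≈ 22.45833.
T_4 = 24.69140625.
Error ≈ 22.45833 − 24.69140625 ≈ -2.233.

-2.233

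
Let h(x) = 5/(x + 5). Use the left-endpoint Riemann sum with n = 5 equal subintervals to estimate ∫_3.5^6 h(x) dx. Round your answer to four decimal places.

1.3231

Δx = (6 − 3.5)/5 = 0.5.
Left endpoints: 3.5, 4, 4.5, 5, 5.5.
h(3.5) = 10/17, h(4) = 5/9, h(4.5) = 10/19, h(5) = 0.5, h(5.5) = 10/21.
Sum = Δx · [h(3.5) + h(4) + h(4.5) + h(5) + h(5.5)].
Sum ≈ 1.3231.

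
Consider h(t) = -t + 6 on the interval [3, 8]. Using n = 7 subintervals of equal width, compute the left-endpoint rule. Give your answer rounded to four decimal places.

Δt = (8 − 3)/7 = 5/7.
Left endpoints: 3, 26/7, 31/7, 36/7, 41/7, 46/7, 51/7.
h(3) = 3, h(26/7) = 16/7, h(31/7) = 11/7, h(36/7) = 6/7, h(41/7) = 1/7, h(46/7) = -4/7, h(51/7) = -9/7.
Sum = Δt · [h(3) + h(26/7) + h(31/7) + ...].
Sum ≈ 4.2857.

4.2857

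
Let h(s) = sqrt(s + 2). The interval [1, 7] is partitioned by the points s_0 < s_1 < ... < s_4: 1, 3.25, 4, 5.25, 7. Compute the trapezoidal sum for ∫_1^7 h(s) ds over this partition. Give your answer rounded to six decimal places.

14.498852

Subinterval widths: 2.25, 0.75, 1.25, 1.75.
h(1) ≈ 1.732051, h(3.25) ≈ 2.291288, h(4) ≈ 2.449490, h(5.25) ≈ 2.692582, h(7) ≈ 3.000000.
On each subinterval the trapezoid contributes (Δs_i/2)·[h(s_{i-1}) + h(s_i)].
Sum ≈ 14.498852.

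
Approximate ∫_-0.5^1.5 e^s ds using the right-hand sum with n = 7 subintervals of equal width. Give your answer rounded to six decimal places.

Δs = (1.5 − (-0.5))/7 = 2/7.
Right endpoints: -3/14, 1/14, 5/14, 9/14, 13/14, 17/14, 1.5.
f(-3/14) ≈ 0.807118, f(1/14) ≈ 1.074041, f(5/14) ≈ 1.429240, f(9/14) ≈ 1.901907, f(13/14) ≈ 2.530891, f(17/14) ≈ 3.367888, f(1.5) ≈ 4.481689.
Sum = Δs · [f(-3/14) + f(1/14) + f(5/14) + ...].
Sum ≈ 4.455078.

4.455078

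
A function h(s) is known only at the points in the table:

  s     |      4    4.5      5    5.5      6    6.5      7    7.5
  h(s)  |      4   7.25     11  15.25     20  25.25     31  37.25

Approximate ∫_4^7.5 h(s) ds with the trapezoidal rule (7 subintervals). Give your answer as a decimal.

65.1875

Δs = 0.5.
T_7 = (0.5/2)·[4 + 2·7.25 + 2·11 + 2·15.25 + 2·20 + 2·25.25 + 2·31 + 37.25] = 65.1875.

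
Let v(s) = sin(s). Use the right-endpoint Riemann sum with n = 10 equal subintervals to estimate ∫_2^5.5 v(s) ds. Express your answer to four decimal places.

-1.3959

Δs = (5.5 − 2)/10 = 0.35.
Right endpoints: 2.35, 2.7, 3.05, 3.4, 3.75, 4.1, 4.45, 4.8, 5.15, 5.5.
v(2.35) ≈ 0.7115, v(2.7) ≈ 0.4274, v(3.05) ≈ 0.0915, v(3.4) ≈ -0.2555, v(3.75) ≈ -0.5716, v(4.1) ≈ -0.8183, v(4.45) ≈ -0.9658, v(4.8) ≈ -0.9962, v(5.15) ≈ -0.9058, v(5.5) ≈ -0.7055.
Sum = Δs · [v(2.35) + v(2.7) + v(3.05) + ...].
Sum ≈ -1.3959.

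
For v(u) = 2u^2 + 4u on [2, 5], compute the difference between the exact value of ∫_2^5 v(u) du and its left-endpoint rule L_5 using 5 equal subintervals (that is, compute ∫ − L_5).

15.84

Exact integral: ∫_2^5 v(u) du = 120.
L_5 = 104.16.
Error = 120 − 104.16 = 15.84.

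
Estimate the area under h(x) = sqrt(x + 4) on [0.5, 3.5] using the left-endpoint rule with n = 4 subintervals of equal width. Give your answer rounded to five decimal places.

7.09513

Δx = (3.5 − 0.5)/4 = 0.75.
Left endpoints: 0.5, 1.25, 2, 2.75.
h(0.5) ≈ 2.12132, h(1.25) ≈ 2.29129, h(2) ≈ 2.44949, h(2.75) ≈ 2.59808.
Sum = Δx · [h(0.5) + h(1.25) + h(2) + h(2.75)].
Sum ≈ 7.09513.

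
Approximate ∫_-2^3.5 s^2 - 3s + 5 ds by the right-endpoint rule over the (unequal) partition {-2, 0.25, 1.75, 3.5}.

Subinterval widths: 2.25, 1.5, 1.75.
Right endpoints: 0.25, 1.75, 3.5.
f(0.25) = 4.3125, f(1.75) = 2.8125, f(3.5) = 6.75.
Sum = Σ Δs_i · f(s_i).
Sum = 25.734375.

25.734375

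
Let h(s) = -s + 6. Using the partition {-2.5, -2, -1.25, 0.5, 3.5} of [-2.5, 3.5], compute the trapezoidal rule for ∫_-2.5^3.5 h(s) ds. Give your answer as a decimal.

Subinterval widths: 0.5, 0.75, 1.75, 3.
h(-2.5) = 8.5, h(-2) = 8, h(-1.25) = 7.25, h(0.5) = 5.5, h(3.5) = 2.5.
On each subinterval the trapezoid contributes (Δs_i/2)·[h(s_{i-1}) + h(s_i)].
Sum = 33.

33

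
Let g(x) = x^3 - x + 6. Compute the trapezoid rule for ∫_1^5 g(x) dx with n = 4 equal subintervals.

174

Δx = (5 − 1)/4 = 1.
g(1) = 6, g(2) = 12, g(3) = 30, g(4) = 66, g(5) = 126.
T_4 = (Δx/2)·[g(x_0) + 2g(x_1) + 2g(x_2) + 2g(x_3) + g(x_4)].
Sum = 174.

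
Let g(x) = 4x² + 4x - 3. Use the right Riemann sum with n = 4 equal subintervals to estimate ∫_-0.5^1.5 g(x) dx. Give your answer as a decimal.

Δx = (1.5 − (-0.5))/4 = 0.5.
Right endpoints: 0, 0.5, 1, 1.5.
g(0) = -3, g(0.5) = 0, g(1) = 5, g(1.5) = 12.
Sum = Δx · [g(0) + g(0.5) + g(1) + g(1.5)].
Sum = 7.

7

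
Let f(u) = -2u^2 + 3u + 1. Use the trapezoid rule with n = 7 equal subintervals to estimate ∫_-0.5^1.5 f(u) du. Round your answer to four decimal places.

Δu = (1.5 − (-0.5))/7 = 2/7.
f(-0.5) = -1, f(-3/14) = 13/49, f(1/14) = 59/49, f(5/14) = 89/49, f(9/14) = 103/49, f(13/14) = 101/49, f(17/14) = 83/49, f(1.5) = 1.
T_7 = (Δu/2)·[f(u_0) + 2f(u_1) + ... + 2f(u_{6}) + f(u_7)].
Sum ≈ 2.6122.

2.6122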